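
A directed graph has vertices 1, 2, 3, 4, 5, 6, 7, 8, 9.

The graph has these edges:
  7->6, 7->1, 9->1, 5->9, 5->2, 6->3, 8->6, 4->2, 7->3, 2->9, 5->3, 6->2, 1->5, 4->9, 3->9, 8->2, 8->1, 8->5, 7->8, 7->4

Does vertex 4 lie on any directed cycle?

No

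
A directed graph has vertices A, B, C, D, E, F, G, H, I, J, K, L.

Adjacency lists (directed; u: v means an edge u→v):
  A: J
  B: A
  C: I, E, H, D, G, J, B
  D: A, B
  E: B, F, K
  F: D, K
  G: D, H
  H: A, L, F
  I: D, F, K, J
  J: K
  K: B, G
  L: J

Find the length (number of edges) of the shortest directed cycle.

For each vertex v, BFS finds the shortest path from v back to v.
The shortest such closed walk is H → F → K → G → H, length 4.

4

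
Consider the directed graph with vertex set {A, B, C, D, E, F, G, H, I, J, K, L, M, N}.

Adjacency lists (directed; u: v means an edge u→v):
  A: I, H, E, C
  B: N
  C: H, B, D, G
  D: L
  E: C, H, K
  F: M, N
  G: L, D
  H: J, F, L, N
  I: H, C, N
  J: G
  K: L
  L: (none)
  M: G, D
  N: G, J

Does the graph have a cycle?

No

DFS with white/gray/black marking, starting from G:
G gray
  L gray
  L black
  D gray
    D→L: L black — skip
  D black
G black
A gray
  I gray
    H gray
      J gray
        J→G: G black — skip
      J black
      F gray
        M gray
          M→G: G black — skip
          M→D: D black — skip
        M black
        N gray
          N→G: G black — skip
          N→J: J black — skip
        N black
      F black
      H→L: L black — skip
      H→N: N black — skip
    H black
    C gray
      C→H: H black — skip
      B gray
        B→N: N black — skip
      B black
      C→D: D black — skip
      C→G: G black — skip
    C black
    I→N: N black — skip
  I black
  A→H: H black — skip
  E gray
    E→C: C black — skip
    E→H: H black — skip
    K gray
      K→L: L black — skip
    K black
  E black
  A→C: C black — skip
A black
Every edge goes to a white or black vertex — no back edge, so the graph is acyclic.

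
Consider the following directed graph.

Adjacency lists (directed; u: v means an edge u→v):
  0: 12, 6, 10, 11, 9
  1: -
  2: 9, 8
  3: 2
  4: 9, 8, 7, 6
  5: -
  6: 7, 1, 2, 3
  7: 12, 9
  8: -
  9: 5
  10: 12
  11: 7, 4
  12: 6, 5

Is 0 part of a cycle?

No

0 lies on a cycle iff there is a path from 0 back to itself.
Exploring from 0, it never reaches itself; equivalently, its strongly connected component is a singleton.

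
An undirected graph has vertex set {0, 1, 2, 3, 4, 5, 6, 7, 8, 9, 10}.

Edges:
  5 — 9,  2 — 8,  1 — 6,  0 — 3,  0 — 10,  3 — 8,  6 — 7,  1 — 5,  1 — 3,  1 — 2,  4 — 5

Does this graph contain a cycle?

DFS, tracking each vertex's parent; an edge to a visited non-parent vertex closes a cycle.
Start from 1:
visit 1 (parent –)
  visit 6 (parent 1)
    6–1: parent, skip
    visit 7 (parent 6)
      7–6: parent, skip
  visit 5 (parent 1)
    5–1: parent, skip
    visit 9 (parent 5)
      9–5: parent, skip
    visit 4 (parent 5)
      4–5: parent, skip
  visit 2 (parent 1)
    visit 8 (parent 2)
      8–2: parent, skip
      visit 3 (parent 8)
        visit 0 (parent 3)
          visit 10 (parent 0)
            10–0: parent, skip
          0–3: parent, skip
        3–1: 1 visited and ≠ parent → cycle
Cycle: 1 – 2 – 8 – 3 – 1.

Yes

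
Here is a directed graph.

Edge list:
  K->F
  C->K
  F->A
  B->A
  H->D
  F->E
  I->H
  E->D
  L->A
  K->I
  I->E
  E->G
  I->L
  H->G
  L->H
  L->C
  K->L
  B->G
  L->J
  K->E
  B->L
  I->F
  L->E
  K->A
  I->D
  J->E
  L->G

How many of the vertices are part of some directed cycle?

4

A vertex is on a directed cycle iff it belongs to a strongly connected component of size ≥ 2 (or has a self-loop).
The vertices on cycles are {C, I, K, L} — 4 in total.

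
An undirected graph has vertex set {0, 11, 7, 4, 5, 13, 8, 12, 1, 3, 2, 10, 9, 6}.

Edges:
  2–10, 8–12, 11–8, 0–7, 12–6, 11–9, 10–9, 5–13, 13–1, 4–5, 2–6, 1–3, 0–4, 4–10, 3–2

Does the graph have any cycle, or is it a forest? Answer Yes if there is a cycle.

Yes

DFS, tracking each vertex's parent; an edge to a visited non-parent vertex closes a cycle.
Start from 2:
visit 2 (parent –)
  visit 3 (parent 2)
    visit 1 (parent 3)
      1–3: parent, skip
      visit 13 (parent 1)
        13–1: parent, skip
        visit 5 (parent 13)
          visit 4 (parent 5)
            visit 10 (parent 4)
              10–2: 2 visited and ≠ parent → cycle
Cycle: 2 – 3 – 1 – 13 – 5 – 4 – 10 – 2.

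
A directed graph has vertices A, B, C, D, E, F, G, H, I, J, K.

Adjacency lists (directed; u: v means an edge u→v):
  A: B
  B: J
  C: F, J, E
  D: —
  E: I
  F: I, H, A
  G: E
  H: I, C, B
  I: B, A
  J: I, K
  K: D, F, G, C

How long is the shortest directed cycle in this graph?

3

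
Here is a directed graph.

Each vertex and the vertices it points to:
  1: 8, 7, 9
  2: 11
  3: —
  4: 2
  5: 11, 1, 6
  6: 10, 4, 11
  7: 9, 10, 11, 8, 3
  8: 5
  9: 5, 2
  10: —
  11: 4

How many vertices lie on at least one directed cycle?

A vertex is on a directed cycle iff it belongs to a strongly connected component of size ≥ 2 (or has a self-loop).
The vertices on cycles are {1, 2, 4, 5, 7, 8, 9, 11} — 8 in total.

8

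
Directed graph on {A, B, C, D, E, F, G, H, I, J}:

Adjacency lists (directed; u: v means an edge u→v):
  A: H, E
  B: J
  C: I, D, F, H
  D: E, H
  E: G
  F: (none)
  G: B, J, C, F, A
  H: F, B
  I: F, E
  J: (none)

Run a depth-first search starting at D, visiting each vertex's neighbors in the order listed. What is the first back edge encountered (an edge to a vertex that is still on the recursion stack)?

DFS from D (visiting each vertex's neighbors in the order listed); mark gray on enter, black on exit:
D gray
  E gray
    G gray
      B gray
        J gray
        J black
      B black
      G→J: J black — skip
      C gray
        I gray
          F gray
          F black
          I→E: E is gray → back edge
First back edge: I → E.

I→E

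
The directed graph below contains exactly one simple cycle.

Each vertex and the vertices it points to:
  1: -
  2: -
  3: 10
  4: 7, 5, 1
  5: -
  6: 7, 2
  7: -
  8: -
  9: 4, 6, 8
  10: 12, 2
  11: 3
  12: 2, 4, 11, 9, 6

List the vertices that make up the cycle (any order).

3, 10, 11, 12

DFS with gray/black marking from 12:
12 gray
  2 gray
  2 black
  4 gray
    7 gray
    7 black
    5 gray
    5 black
    1 gray
    1 black
  4 black
  11 gray
    3 gray
      10 gray
        10→12: 12 is gray → back edge
Back edge closes the cycle 12 → 11 → 3 → 10 → 12; its vertices are {3, 10, 11, 12}.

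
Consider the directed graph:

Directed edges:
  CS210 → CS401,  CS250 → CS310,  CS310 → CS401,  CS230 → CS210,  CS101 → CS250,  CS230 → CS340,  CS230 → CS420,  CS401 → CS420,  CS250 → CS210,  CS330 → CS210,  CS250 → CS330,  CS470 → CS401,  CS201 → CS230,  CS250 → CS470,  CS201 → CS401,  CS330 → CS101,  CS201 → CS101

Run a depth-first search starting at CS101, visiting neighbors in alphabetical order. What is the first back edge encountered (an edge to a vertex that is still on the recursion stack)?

CS330->CS101

DFS from CS101 (visiting neighbors in alphabetical order); mark gray on enter, black on exit:
CS101 gray
  CS250 gray
    CS210 gray
      CS401 gray
        CS420 gray
        CS420 black
      CS401 black
    CS210 black
    CS310 gray
      CS310→CS401: CS401 black — skip
    CS310 black
    CS330 gray
      CS330→CS101: CS101 is gray → back edge
First back edge: CS330 → CS101.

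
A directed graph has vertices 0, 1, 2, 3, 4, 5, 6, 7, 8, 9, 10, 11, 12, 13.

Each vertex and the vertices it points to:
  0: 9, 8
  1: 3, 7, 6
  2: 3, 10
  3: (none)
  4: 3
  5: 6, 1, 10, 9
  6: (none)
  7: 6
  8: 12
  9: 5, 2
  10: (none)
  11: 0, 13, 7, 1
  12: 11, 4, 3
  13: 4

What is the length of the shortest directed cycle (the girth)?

For each vertex v, BFS finds the shortest path from v back to v.
The shortest such closed walk is 9 → 5 → 9, length 2.

2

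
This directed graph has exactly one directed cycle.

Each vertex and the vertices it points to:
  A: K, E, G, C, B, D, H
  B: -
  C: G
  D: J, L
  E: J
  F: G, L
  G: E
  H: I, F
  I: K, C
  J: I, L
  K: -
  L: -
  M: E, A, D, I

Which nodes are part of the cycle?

DFS with gray/black marking from E:
E gray
  J gray
    I gray
      K gray
      K black
      C gray
        G gray
          G→E: E is gray → back edge
Back edge closes the cycle E → J → I → C → G → E; its vertices are {C, E, G, I, J}.

C, E, G, I, J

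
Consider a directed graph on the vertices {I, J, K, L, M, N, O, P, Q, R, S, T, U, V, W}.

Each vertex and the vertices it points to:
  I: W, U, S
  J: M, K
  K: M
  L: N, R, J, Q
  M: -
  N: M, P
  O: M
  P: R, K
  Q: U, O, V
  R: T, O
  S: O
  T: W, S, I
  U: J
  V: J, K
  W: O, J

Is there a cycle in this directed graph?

DFS with white/gray/black marking, starting from S:
S gray
  O gray
    M gray
    M black
  O black
S black
I gray
  W gray
    W→O: O black — skip
    J gray
      J→M: M black — skip
      K gray
        K→M: M black — skip
      K black
    J black
  W black
  U gray
    U→J: J black — skip
  U black
  I→S: S black — skip
I black
L gray
  N gray
    N→M: M black — skip
    P gray
      R gray
        T gray
          T→W: W black — skip
          T→S: S black — skip
          T→I: I black — skip
        T black
        R→O: O black — skip
      R black
      P→K: K black — skip
    P black
  N black
  L→R: R black — skip
  L→J: J black — skip
  Q gray
    Q→U: U black — skip
    Q→O: O black — skip
    V gray
      V→J: J black — skip
      V→K: K black — skip
    V black
  Q black
L black
Every edge goes to a white or black vertex — no back edge, so the graph is acyclic.

No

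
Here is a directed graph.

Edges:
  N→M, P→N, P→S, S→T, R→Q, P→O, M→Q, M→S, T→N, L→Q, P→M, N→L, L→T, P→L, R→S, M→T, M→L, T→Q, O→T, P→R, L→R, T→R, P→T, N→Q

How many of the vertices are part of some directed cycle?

A vertex is on a directed cycle iff it belongs to a strongly connected component of size ≥ 2 (or has a self-loop).
The vertices on cycles are {L, M, N, R, S, T} — 6 in total.

6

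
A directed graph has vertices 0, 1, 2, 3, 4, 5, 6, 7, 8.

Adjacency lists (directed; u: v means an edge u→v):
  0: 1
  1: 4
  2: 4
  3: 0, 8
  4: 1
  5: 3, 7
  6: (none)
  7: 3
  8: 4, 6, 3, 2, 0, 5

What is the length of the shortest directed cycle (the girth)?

2

For each vertex v, BFS finds the shortest path from v back to v.
The shortest such closed walk is 8 → 3 → 8, length 2.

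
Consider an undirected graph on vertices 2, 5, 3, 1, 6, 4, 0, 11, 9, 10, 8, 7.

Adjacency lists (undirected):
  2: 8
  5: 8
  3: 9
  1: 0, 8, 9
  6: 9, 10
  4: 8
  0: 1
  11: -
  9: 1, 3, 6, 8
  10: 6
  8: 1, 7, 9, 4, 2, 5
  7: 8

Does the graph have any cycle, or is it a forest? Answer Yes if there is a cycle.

Yes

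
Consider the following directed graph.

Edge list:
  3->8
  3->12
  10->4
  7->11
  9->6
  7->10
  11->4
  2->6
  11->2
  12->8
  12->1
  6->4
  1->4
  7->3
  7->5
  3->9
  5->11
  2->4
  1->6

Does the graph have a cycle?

No

DFS with white/gray/black marking, starting from 4:
4 gray
4 black
12 gray
  1 gray
    1→4: 4 black — skip
    6 gray
      6→4: 4 black — skip
    6 black
  1 black
  8 gray
  8 black
12 black
9 gray
  9→6: 6 black — skip
9 black
10 gray
  10→4: 4 black — skip
10 black
3 gray
  3→8: 8 black — skip
  3→12: 12 black — skip
  3→9: 9 black — skip
3 black
11 gray
  11→4: 4 black — skip
  2 gray
    2→4: 4 black — skip
    2→6: 6 black — skip
  2 black
11 black
7 gray
  7→11: 11 black — skip
  5 gray
    5→11: 11 black — skip
  5 black
  7→3: 3 black — skip
  7→10: 10 black — skip
7 black
Every edge goes to a white or black vertex — no back edge, so the graph is acyclic.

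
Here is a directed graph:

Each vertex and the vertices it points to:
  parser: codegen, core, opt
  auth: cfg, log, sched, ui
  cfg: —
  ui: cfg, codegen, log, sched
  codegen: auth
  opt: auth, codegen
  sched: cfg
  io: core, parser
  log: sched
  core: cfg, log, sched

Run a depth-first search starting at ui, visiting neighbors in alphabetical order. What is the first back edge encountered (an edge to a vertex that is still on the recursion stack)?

auth->ui

DFS from ui (visiting neighbors in alphabetical order); mark gray on enter, black on exit:
ui gray
  cfg gray
  cfg black
  codegen gray
    auth gray
      auth→cfg: cfg black — skip
      log gray
        sched gray
          sched→cfg: cfg black — skip
        sched black
      log black
      auth→sched: sched black — skip
      auth→ui: ui is gray → back edge
First back edge: auth → ui.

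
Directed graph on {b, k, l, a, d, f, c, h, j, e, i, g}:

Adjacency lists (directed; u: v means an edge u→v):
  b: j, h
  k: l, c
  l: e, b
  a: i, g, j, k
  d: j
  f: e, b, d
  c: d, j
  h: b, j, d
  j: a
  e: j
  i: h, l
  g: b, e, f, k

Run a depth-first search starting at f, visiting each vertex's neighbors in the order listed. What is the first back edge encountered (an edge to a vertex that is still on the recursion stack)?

b→j

DFS from f (visiting each vertex's neighbors in the order listed); mark gray on enter, black on exit:
f gray
  e gray
    j gray
      a gray
        i gray
          h gray
            b gray
              b→j: j is gray → back edge
First back edge: b → j.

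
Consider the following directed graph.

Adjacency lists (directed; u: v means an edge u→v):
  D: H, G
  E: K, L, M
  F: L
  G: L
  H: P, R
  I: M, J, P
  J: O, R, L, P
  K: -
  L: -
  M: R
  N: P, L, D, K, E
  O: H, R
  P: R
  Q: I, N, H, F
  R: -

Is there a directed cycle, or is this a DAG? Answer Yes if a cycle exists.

DFS with white/gray/black marking, starting from M:
M gray
  R gray
  R black
M black
D gray
  H gray
    P gray
      P→R: R black — skip
    P black
    H→R: R black — skip
  H black
  G gray
    L gray
    L black
  G black
D black
E gray
  K gray
  K black
  E→L: L black — skip
  E→M: M black — skip
E black
F gray
  F→L: L black — skip
F black
I gray
  I→M: M black — skip
  J gray
    O gray
      O→H: H black — skip
      O→R: R black — skip
    O black
    J→R: R black — skip
    J→L: L black — skip
    J→P: P black — skip
  J black
  I→P: P black — skip
I black
N gray
  N→P: P black — skip
  N→L: L black — skip
  N→D: D black — skip
  N→K: K black — skip
  N→E: E black — skip
N black
Q gray
  Q→I: I black — skip
  Q→N: N black — skip
  Q→H: H black — skip
  Q→F: F black — skip
Q black
Every edge goes to a white or black vertex — no back edge, so the graph is acyclic.

No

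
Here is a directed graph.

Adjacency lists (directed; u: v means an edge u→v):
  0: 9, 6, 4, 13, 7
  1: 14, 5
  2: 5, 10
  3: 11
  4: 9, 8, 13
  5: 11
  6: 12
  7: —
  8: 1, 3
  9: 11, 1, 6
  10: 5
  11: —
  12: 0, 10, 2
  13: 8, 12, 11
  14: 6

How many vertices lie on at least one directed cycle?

9

A vertex is on a directed cycle iff it belongs to a strongly connected component of size ≥ 2 (or has a self-loop).
The vertices on cycles are {0, 1, 4, 6, 8, 9, 12, 13, 14} — 9 in total.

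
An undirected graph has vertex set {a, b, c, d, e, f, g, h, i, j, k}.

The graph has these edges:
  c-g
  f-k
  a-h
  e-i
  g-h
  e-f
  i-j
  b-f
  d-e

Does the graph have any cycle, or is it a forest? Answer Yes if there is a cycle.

DFS, tracking each vertex's parent; an edge to a visited non-parent vertex closes a cycle.
Start from d:
visit d (parent –)
  visit e (parent d)
    visit f (parent e)
      visit b (parent f)
        b–f: parent, skip
      f–e: parent, skip
      visit k (parent f)
        k–f: parent, skip
    visit i (parent e)
      visit j (parent i)
        j–i: parent, skip
      i–e: parent, skip
    e–d: parent, skip
visit a (parent –)
  visit h (parent a)
    visit g (parent h)
      visit c (parent g)
        c–g: parent, skip
      g–h: parent, skip
    h–a: parent, skip
No non-parent visited neighbor found — the graph is a forest.

No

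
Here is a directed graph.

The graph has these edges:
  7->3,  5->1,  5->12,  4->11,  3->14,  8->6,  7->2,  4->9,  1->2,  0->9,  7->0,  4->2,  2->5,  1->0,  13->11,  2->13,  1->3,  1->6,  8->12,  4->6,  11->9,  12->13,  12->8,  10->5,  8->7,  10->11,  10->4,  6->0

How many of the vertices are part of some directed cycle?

A vertex is on a directed cycle iff it belongs to a strongly connected component of size ≥ 2 (or has a self-loop).
The vertices on cycles are {1, 2, 5, 7, 8, 12} — 6 in total.

6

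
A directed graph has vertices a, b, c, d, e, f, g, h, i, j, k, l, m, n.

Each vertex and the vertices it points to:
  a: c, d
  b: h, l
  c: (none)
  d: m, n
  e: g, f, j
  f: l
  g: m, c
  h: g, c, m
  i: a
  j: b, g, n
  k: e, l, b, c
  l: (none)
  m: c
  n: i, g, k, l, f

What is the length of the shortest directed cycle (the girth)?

4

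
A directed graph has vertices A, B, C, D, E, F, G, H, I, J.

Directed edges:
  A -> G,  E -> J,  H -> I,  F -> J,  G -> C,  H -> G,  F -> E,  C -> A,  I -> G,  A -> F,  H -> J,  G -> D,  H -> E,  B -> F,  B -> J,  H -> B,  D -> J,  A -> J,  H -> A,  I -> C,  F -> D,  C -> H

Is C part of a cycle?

C is on a cycle iff C can reach itself via ≥1 edge.
C → H → I → C — yes.

Yes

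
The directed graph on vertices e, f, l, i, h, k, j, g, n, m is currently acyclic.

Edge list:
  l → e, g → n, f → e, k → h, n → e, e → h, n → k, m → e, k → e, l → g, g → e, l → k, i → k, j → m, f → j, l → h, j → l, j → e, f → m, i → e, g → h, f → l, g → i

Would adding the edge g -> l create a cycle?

Adding g→l creates a cycle iff l can already reach g.
Path from l: l → g.
So l → … → g → l is a cycle.

Yes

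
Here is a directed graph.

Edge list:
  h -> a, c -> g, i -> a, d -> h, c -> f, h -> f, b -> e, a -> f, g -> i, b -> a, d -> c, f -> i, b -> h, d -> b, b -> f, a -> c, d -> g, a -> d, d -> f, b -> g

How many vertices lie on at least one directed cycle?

A vertex is on a directed cycle iff it belongs to a strongly connected component of size ≥ 2 (or has a self-loop).
The vertices on cycles are {a, b, c, d, f, g, h, i} — 8 in total.

8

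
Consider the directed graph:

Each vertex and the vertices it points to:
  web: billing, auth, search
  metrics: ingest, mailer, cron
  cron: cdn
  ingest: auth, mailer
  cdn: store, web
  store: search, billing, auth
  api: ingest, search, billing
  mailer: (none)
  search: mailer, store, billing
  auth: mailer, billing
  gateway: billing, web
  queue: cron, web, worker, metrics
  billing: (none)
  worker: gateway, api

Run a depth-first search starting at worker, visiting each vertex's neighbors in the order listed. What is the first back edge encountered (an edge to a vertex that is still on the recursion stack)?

DFS from worker (visiting each vertex's neighbors in the order listed); mark gray on enter, black on exit:
worker gray
  gateway gray
    billing gray
    billing black
    web gray
      web→billing: billing black — skip
      auth gray
        mailer gray
        mailer black
        auth→billing: billing black — skip
      auth black
      search gray
        search→mailer: mailer black — skip
        store gray
          store→search: search is gray → back edge
First back edge: store → search.

store->search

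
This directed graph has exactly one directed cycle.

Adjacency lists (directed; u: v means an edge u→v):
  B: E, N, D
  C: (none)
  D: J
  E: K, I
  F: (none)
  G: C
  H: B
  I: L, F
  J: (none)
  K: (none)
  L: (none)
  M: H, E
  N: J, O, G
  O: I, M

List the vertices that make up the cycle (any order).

B, H, M, N, O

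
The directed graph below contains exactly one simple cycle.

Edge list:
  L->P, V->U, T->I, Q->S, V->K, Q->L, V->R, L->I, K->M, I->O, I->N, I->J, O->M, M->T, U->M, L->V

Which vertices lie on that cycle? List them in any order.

I, M, O, T

DFS with gray/black marking from I:
I gray
  N gray
  N black
  O gray
    M gray
      T gray
        T→I: I is gray → back edge
Back edge closes the cycle I → O → M → T → I; its vertices are {I, M, O, T}.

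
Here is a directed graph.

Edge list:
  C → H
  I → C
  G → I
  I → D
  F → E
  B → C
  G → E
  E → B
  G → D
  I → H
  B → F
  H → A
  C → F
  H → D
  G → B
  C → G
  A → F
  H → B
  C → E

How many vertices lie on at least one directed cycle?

8

A vertex is on a directed cycle iff it belongs to a strongly connected component of size ≥ 2 (or has a self-loop).
The vertices on cycles are {A, B, C, E, F, G, H, I} — 8 in total.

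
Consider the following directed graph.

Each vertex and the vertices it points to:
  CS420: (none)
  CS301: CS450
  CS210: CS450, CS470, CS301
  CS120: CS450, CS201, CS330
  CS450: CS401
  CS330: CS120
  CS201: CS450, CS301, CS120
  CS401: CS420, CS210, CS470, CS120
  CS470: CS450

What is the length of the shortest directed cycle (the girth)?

2

For each vertex v, BFS finds the shortest path from v back to v.
The shortest such closed walk is CS120 → CS330 → CS120, length 2.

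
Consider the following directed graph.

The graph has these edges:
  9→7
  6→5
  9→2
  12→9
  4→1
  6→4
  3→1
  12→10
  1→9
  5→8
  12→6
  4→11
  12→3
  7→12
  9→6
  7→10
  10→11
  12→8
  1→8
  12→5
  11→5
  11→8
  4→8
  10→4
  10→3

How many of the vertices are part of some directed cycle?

8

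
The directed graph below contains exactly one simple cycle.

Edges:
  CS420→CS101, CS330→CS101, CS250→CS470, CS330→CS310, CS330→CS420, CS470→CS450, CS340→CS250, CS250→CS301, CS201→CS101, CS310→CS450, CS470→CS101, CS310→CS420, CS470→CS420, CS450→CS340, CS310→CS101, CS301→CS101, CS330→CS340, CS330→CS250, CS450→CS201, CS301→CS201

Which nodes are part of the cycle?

CS250, CS340, CS450, CS470

DFS with gray/black marking from CS250:
CS250 gray
  CS301 gray
    CS101 gray
    CS101 black
    CS201 gray
      CS201→CS101: CS101 black — skip
    CS201 black
  CS301 black
  CS470 gray
    CS450 gray
      CS340 gray
        CS340→CS250: CS250 is gray → back edge
Back edge closes the cycle CS250 → CS470 → CS450 → CS340 → CS250; its vertices are {CS250, CS340, CS450, CS470}.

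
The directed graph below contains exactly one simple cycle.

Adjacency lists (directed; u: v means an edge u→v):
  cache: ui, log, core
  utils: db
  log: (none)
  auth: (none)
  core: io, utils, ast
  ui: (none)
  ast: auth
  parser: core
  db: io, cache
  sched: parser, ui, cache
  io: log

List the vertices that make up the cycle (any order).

db, core, cache, utils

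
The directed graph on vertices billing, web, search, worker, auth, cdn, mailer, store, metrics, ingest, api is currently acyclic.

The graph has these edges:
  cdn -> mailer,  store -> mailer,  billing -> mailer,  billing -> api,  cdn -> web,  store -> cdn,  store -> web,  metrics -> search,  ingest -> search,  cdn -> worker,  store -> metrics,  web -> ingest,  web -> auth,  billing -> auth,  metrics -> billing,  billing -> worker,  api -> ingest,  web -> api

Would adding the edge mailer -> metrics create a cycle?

Yes

Adding mailer→metrics creates a cycle iff metrics can already reach mailer.
Path from metrics: metrics → billing → mailer.
So metrics → … → mailer → metrics is a cycle.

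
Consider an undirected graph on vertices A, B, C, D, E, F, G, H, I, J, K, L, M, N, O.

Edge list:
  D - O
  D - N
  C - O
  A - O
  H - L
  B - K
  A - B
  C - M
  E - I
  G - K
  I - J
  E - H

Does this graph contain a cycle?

No

DFS, tracking each vertex's parent; an edge to a visited non-parent vertex closes a cycle.
Start from J:
visit J (parent –)
  visit I (parent J)
    I–J: parent, skip
    visit E (parent I)
      E–I: parent, skip
      visit H (parent E)
        visit L (parent H)
          L–H: parent, skip
        H–E: parent, skip
visit A (parent –)
  visit O (parent A)
    visit C (parent O)
      C–O: parent, skip
      visit M (parent C)
        M–C: parent, skip
    O–A: parent, skip
    visit D (parent O)
      visit N (parent D)
        N–D: parent, skip
      D–O: parent, skip
  visit B (parent A)
    B–A: parent, skip
    visit K (parent B)
      visit G (parent K)
        G–K: parent, skip
      K–B: parent, skip
visit F (parent –)
No non-parent visited neighbor found — the graph is a forest.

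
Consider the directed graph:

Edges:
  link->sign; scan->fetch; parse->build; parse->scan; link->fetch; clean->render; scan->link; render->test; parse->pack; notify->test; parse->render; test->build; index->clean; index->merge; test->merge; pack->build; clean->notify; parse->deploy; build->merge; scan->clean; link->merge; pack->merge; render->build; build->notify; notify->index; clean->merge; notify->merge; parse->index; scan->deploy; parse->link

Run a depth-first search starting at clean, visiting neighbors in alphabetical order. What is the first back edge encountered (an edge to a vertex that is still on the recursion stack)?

index→clean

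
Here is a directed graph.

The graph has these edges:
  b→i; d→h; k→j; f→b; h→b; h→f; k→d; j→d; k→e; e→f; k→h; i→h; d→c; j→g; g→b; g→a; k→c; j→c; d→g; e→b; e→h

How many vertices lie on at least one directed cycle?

4

A vertex is on a directed cycle iff it belongs to a strongly connected component of size ≥ 2 (or has a self-loop).
The vertices on cycles are {b, f, h, i} — 4 in total.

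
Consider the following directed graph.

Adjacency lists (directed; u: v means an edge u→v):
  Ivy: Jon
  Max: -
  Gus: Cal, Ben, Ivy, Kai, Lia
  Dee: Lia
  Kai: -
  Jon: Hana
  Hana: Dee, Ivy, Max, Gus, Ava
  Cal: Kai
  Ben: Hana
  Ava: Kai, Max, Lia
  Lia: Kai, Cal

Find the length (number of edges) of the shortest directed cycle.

3

For each vertex v, BFS finds the shortest path from v back to v.
The shortest such closed walk is Jon → Hana → Ivy → Jon, length 3.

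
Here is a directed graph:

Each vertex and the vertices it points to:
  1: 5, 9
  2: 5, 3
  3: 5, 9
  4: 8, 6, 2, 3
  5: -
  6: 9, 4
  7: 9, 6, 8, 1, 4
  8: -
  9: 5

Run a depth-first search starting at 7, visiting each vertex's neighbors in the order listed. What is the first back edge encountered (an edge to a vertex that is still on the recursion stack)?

4→6

DFS from 7 (visiting each vertex's neighbors in the order listed); mark gray on enter, black on exit:
7 gray
  9 gray
    5 gray
    5 black
  9 black
  6 gray
    6→9: 9 black — skip
    4 gray
      8 gray
      8 black
      4→6: 6 is gray → back edge
First back edge: 4 → 6.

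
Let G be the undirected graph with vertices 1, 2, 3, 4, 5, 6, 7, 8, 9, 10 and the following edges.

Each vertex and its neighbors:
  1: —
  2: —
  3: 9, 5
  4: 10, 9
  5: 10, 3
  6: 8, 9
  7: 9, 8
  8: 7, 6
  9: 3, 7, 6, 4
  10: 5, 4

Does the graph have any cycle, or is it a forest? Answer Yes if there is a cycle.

Yes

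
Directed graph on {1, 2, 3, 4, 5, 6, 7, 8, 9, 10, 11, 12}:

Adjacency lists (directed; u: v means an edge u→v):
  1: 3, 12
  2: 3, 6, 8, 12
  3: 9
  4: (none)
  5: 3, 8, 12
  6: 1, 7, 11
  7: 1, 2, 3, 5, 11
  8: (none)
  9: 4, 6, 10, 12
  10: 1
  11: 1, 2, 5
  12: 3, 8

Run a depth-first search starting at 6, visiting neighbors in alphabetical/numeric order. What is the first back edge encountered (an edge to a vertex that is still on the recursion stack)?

9->6

DFS from 6 (visiting neighbors in alphabetical/numeric order); mark gray on enter, black on exit:
6 gray
  1 gray
    3 gray
      9 gray
        4 gray
        4 black
        9→6: 6 is gray → back edge
First back edge: 9 → 6.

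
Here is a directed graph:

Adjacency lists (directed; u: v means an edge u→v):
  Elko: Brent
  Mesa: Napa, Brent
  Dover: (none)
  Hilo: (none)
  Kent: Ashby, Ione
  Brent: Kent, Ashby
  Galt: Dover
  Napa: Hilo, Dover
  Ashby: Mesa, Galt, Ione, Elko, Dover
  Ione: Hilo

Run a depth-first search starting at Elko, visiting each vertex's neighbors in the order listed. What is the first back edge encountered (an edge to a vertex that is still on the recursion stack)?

DFS from Elko (visiting each vertex's neighbors in the order listed); mark gray on enter, black on exit:
Elko gray
  Brent gray
    Kent gray
      Ashby gray
        Mesa gray
          Napa gray
            Hilo gray
            Hilo black
            Dover gray
            Dover black
          Napa black
          Mesa→Brent: Brent is gray → back edge
First back edge: Mesa → Brent.

Mesa->Brent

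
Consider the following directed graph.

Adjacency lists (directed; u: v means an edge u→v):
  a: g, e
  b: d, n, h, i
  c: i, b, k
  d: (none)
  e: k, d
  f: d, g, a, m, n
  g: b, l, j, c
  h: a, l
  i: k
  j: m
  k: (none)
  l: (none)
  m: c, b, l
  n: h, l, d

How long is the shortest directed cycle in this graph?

4

For each vertex v, BFS finds the shortest path from v back to v.
The shortest such closed walk is a → g → b → h → a, length 4.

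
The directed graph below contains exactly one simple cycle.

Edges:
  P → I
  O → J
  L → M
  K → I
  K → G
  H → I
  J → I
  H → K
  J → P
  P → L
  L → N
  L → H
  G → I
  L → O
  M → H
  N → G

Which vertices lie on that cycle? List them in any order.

DFS with gray/black marking from L:
L gray
  N gray
    G gray
      I gray
      I black
    G black
  N black
  M gray
    H gray
      K gray
        K→I: I black — skip
        K→G: G black — skip
      K black
      H→I: I black — skip
    H black
  M black
  L→H: H black — skip
  O gray
    J gray
      J→I: I black — skip
      P gray
        P→I: I black — skip
        P→L: L is gray → back edge
Back edge closes the cycle L → O → J → P → L; its vertices are {J, L, O, P}.

J, L, O, P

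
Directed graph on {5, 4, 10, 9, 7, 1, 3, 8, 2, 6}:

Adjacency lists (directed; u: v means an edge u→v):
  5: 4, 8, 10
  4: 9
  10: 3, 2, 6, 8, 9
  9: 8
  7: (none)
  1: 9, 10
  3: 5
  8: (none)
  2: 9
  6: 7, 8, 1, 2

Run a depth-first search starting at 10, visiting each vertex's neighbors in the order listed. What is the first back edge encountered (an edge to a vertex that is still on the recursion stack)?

DFS from 10 (visiting each vertex's neighbors in the order listed); mark gray on enter, black on exit:
10 gray
  3 gray
    5 gray
      4 gray
        9 gray
          8 gray
          8 black
        9 black
      4 black
      5→8: 8 black — skip
      5→10: 10 is gray → back edge
First back edge: 5 → 10.

5→10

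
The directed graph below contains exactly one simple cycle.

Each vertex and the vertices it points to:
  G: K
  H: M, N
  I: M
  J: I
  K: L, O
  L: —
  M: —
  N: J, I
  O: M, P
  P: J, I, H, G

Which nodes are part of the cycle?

G, K, O, P

DFS with gray/black marking from K:
K gray
  L gray
  L black
  O gray
    M gray
    M black
    P gray
      J gray
        I gray
          I→M: M black — skip
        I black
      J black
      P→I: I black — skip
      H gray
        H→M: M black — skip
        N gray
          N→J: J black — skip
          N→I: I black — skip
        N black
      H black
      G gray
        G→K: K is gray → back edge
Back edge closes the cycle K → O → P → G → K; its vertices are {G, K, O, P}.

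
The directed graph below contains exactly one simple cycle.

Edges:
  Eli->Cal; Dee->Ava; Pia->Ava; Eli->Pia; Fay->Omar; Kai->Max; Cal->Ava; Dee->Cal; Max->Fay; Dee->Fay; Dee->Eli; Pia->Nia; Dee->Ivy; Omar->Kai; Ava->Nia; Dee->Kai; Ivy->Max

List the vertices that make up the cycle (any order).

DFS with gray/black marking from Kai:
Kai gray
  Max gray
    Fay gray
      Omar gray
        Omar→Kai: Kai is gray → back edge
Back edge closes the cycle Kai → Max → Fay → Omar → Kai; its vertices are {Fay, Kai, Max, Omar}.

Fay, Kai, Max, Omar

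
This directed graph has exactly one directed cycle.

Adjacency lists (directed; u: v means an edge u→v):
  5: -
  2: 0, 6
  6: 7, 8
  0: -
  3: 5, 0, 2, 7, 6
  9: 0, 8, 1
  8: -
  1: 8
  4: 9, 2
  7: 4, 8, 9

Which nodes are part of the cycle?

DFS with gray/black marking from 7:
7 gray
  4 gray
    9 gray
      0 gray
      0 black
      8 gray
      8 black
      1 gray
        1→8: 8 black — skip
      1 black
    9 black
    2 gray
      2→0: 0 black — skip
      6 gray
        6→7: 7 is gray → back edge
Back edge closes the cycle 7 → 4 → 2 → 6 → 7; its vertices are {2, 4, 6, 7}.

2, 4, 6, 7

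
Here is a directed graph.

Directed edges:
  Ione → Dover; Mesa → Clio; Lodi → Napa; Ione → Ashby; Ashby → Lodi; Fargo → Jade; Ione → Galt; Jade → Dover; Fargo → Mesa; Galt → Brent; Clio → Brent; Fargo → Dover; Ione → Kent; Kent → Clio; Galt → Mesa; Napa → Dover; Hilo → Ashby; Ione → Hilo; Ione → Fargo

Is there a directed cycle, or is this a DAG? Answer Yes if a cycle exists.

DFS with white/gray/black marking, starting from Fargo:
Fargo gray
  Jade gray
    Dover gray
    Dover black
  Jade black
  Fargo→Dover: Dover black — skip
  Mesa gray
    Clio gray
      Brent gray
      Brent black
    Clio black
  Mesa black
Fargo black
Ashby gray
  Lodi gray
    Napa gray
      Napa→Dover: Dover black — skip
    Napa black
  Lodi black
Ashby black
Hilo gray
  Hilo→Ashby: Ashby black — skip
Hilo black
Ione gray
  Ione→Hilo: Hilo black — skip
  Ione→Fargo: Fargo black — skip
  Ione→Ashby: Ashby black — skip
  Ione→Dover: Dover black — skip
  Galt gray
    Galt→Mesa: Mesa black — skip
    Galt→Brent: Brent black — skip
  Galt black
  Kent gray
    Kent→Clio: Clio black — skip
  Kent black
Ione black
Every edge goes to a white or black vertex — no back edge, so the graph is acyclic.

No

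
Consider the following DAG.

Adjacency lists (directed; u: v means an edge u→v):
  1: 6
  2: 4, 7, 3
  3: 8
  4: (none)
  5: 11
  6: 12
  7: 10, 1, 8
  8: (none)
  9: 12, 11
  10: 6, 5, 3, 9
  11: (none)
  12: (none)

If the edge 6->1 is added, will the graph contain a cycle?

Adding 6→1 creates a cycle iff 1 can already reach 6.
Path from 1: 1 → 6.
So 1 → … → 6 → 1 is a cycle.

Yes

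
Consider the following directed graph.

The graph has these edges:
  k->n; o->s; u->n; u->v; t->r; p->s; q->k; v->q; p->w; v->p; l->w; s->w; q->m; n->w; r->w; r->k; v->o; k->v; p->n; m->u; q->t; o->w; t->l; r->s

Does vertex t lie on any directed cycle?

Yes

t is on a cycle iff t can reach itself via ≥1 edge.
t → r → k → v → q → t — yes.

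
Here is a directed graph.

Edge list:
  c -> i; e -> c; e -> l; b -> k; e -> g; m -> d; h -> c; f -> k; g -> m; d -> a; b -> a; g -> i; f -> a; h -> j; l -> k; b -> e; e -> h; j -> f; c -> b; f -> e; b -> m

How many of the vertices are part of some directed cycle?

A vertex is on a directed cycle iff it belongs to a strongly connected component of size ≥ 2 (or has a self-loop).
The vertices on cycles are {b, c, e, f, h, j} — 6 in total.

6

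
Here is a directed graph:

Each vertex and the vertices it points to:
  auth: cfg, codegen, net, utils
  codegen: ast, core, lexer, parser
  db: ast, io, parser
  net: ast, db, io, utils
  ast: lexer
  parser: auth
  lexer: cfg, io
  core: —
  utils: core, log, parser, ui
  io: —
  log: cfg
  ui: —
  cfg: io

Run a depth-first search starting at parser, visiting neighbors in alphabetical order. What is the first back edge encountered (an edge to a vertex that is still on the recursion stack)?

codegen→parser

DFS from parser (visiting neighbors in alphabetical order); mark gray on enter, black on exit:
parser gray
  auth gray
    cfg gray
      io gray
      io black
    cfg black
    codegen gray
      ast gray
        lexer gray
          lexer→cfg: cfg black — skip
          lexer→io: io black — skip
        lexer black
      ast black
      core gray
      core black
      codegen→lexer: lexer black — skip
      codegen→parser: parser is gray → back edge
First back edge: codegen → parser.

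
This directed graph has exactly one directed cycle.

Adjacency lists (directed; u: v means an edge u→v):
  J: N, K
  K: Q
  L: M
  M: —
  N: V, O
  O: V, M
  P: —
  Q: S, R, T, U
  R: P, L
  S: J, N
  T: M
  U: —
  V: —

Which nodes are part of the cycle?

DFS with gray/black marking from K:
K gray
  Q gray
    S gray
      J gray
        N gray
          V gray
          V black
          O gray
            O→V: V black — skip
            M gray
            M black
          O black
        N black
        J→K: K is gray → back edge
Back edge closes the cycle K → Q → S → J → K; its vertices are {J, K, Q, S}.

J, K, Q, S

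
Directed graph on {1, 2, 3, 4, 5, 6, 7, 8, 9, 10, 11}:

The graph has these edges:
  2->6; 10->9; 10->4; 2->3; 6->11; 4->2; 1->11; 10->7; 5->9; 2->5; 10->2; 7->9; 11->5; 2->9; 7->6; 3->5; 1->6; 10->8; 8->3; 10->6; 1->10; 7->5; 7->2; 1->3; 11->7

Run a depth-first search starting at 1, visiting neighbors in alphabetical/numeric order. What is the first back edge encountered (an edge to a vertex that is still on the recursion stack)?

2→6

DFS from 1 (visiting neighbors in alphabetical/numeric order); mark gray on enter, black on exit:
1 gray
  3 gray
    5 gray
      9 gray
      9 black
    5 black
  3 black
  6 gray
    11 gray
      11→5: 5 black — skip
      7 gray
        2 gray
          2→3: 3 black — skip
          2→5: 5 black — skip
          2→6: 6 is gray → back edge
First back edge: 2 → 6.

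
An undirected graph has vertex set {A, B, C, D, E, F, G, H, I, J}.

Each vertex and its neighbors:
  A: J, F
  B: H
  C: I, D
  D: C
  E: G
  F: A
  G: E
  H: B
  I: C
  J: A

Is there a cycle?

No

DFS, tracking each vertex's parent; an edge to a visited non-parent vertex closes a cycle.
Start from B:
visit B (parent –)
  visit H (parent B)
    H–B: parent, skip
visit A (parent –)
  visit J (parent A)
    J–A: parent, skip
  visit F (parent A)
    F–A: parent, skip
visit C (parent –)
  visit I (parent C)
    I–C: parent, skip
  visit D (parent C)
    D–C: parent, skip
visit E (parent –)
  visit G (parent E)
    G–E: parent, skip
No non-parent visited neighbor found — the graph is a forest.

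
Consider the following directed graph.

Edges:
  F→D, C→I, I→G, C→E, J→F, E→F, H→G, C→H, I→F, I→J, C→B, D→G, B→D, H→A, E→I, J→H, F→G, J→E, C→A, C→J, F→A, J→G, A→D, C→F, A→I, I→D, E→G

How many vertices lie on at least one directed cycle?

6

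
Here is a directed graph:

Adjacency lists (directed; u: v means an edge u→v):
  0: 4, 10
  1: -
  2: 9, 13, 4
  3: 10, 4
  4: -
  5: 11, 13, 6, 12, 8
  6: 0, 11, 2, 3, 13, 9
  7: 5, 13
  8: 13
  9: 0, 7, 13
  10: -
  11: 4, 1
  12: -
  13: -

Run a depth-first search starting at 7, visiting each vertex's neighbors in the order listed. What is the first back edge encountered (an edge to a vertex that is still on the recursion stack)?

9->7

DFS from 7 (visiting each vertex's neighbors in the order listed); mark gray on enter, black on exit:
7 gray
  5 gray
    11 gray
      4 gray
      4 black
      1 gray
      1 black
    11 black
    13 gray
    13 black
    6 gray
      0 gray
        0→4: 4 black — skip
        10 gray
        10 black
      0 black
      6→11: 11 black — skip
      2 gray
        9 gray
          9→0: 0 black — skip
          9→7: 7 is gray → back edge
First back edge: 9 → 7.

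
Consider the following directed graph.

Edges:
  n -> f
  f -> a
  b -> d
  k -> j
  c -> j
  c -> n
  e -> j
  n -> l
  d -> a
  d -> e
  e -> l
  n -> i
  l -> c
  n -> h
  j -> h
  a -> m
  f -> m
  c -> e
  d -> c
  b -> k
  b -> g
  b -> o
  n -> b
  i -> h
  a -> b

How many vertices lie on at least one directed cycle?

8

A vertex is on a directed cycle iff it belongs to a strongly connected component of size ≥ 2 (or has a self-loop).
The vertices on cycles are {a, b, c, d, e, f, l, n} — 8 in total.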